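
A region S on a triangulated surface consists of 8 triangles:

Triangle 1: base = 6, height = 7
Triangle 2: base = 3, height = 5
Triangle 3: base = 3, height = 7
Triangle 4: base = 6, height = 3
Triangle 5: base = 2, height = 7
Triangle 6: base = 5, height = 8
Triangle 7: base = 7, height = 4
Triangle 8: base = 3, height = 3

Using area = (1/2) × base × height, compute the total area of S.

(1/2)×6×7 + (1/2)×3×5 + (1/2)×3×7 + (1/2)×6×3 + (1/2)×2×7 + (1/2)×5×8 + (1/2)×7×4 + (1/2)×3×3 = 93.5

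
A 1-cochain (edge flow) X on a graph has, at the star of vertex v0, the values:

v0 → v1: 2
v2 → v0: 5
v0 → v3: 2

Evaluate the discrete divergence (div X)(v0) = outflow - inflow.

Divergence = sum of outgoing flows = 2 + (-5) + 2 = -1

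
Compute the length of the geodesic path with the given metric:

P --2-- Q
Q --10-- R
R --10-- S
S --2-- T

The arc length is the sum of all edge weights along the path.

Arc length = 2 + 10 + 10 + 2 = 24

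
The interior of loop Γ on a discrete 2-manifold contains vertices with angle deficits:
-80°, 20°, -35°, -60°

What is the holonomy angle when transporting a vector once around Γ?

Holonomy = total enclosed curvature = (-80°) + 20° + (-35°) + (-60°) = -155°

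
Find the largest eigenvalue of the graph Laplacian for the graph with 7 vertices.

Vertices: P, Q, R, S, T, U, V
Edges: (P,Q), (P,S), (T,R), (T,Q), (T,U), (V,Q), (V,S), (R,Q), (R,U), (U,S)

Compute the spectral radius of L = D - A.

Degrees: deg(P) = 2, deg(Q) = 4, deg(R) = 3, deg(S) = 3, deg(T) = 3, deg(U) = 3, deg(V) = 2.
L = D − A with rows/columns ordered (P, Q, R, S, T, U, V):
  [ 2, -1,  0, -1,  0,  0,  0]
  [-1,  4, -1,  0, -1,  0, -1]
  [ 0, -1,  3,  0, -1, -1,  0]
  [-1,  0,  0,  3,  0, -1, -1]
  [ 0, -1, -1,  0,  3, -1,  0]
  [ 0,  0, -1, -1, -1,  3,  0]
  [ 0, -1,  0, -1,  0,  0,  2]
Characteristic polynomial: det(λI − L) = λ(λ² − 6λ + 6)(λ − 2)(λ² − 8λ + 14)(λ − 4).
Roots: λ = 0; (λ² − 6λ + 6) = 0 ⇒ λ = 3 ± √3 ≈ 1.2679, 4.7321; (λ − 2) = 0 ⇒ λ = 2; (λ² − 8λ + 14) = 0 ⇒ λ = 4 ± √2 ≈ 2.5858, 5.4142; (λ − 4) = 0 ⇒ λ = 4.
(Check: the roots sum (with multiplicity) to 20, matching trace L = Σdeg = 2·10 = 20.)
Laplacian eigenvalues: [0.0, 1.2679, 2.0, 2.5858, 4.0, 4.7321, 5.4142]. Largest eigenvalue (spectral radius) = 5.4142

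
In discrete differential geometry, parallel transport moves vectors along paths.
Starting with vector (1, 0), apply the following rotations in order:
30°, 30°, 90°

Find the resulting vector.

Total rotation: 30° + 30° + 90° = 150°. Final vector: (-0.8660, 0.5000)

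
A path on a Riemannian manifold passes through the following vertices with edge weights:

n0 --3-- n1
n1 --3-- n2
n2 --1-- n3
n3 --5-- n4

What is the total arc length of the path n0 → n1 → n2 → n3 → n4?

Arc length = 3 + 3 + 1 + 5 = 12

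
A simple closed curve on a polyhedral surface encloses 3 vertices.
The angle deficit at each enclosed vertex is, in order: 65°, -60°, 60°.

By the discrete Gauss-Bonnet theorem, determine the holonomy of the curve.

Holonomy = total enclosed curvature = 65° + (-60°) + 60° = 65°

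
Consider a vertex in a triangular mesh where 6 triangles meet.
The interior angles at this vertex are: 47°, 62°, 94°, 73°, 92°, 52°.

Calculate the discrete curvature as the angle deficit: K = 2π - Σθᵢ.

Sum of angles = 420°. K = 360° - 420° = -60° = -π/3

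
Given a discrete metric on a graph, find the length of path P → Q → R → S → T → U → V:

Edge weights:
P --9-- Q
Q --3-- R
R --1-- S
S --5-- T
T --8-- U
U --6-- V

Arc length = 9 + 3 + 1 + 5 + 8 + 6 = 32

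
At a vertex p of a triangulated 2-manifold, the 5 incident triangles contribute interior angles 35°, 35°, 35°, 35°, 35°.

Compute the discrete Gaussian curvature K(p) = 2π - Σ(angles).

Sum of angles = 175°. K = 360° - 175° = 185° = 37π/36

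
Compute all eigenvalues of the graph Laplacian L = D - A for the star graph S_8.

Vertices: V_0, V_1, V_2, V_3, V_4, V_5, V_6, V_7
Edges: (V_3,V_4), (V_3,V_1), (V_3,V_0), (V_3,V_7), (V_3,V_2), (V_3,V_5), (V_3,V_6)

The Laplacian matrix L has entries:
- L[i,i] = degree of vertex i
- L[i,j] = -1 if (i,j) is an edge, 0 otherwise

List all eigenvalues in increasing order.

The star S_8 is the complete bipartite graph K_{1,7} (one hub of degree 7, 7 leaves of degree 1). The Laplacian spectrum of K_{p,q} is 0, p (multiplicity q−1), q (multiplicity p−1), p+q. With p = 1, q = 7: 0 once, 1 with multiplicity 6, and 8 once. (Check: trace L = sum of degrees = 14 = 6·1 + 8.)
Laplacian eigenvalues (increasing order): [0.0, 1.0, 1.0, 1.0, 1.0, 1.0, 1.0, 8.0]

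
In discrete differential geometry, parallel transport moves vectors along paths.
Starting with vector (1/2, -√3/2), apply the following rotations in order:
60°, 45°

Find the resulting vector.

Total rotation: 60° + 45° = 105°. Final vector: (0.7071, 0.7071)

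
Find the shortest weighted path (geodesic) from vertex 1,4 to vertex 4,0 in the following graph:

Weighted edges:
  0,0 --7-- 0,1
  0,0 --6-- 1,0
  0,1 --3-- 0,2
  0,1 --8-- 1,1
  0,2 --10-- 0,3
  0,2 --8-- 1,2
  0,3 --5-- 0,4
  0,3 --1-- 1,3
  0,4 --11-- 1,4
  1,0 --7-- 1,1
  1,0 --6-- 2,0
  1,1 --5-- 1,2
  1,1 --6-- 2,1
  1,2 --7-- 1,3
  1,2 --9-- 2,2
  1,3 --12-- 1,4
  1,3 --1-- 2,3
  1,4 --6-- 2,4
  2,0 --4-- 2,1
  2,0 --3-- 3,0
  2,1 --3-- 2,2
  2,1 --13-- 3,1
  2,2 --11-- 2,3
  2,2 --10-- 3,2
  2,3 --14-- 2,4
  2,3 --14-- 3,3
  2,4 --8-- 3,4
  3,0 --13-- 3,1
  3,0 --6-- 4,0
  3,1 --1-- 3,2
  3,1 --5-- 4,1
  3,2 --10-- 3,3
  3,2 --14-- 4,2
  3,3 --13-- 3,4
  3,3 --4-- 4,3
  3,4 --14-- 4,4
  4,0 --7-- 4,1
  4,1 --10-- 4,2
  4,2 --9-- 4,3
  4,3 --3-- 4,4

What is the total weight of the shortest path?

Shortest path: 1,4 → 1,3 → 2,3 → 2,2 → 2,1 → 2,0 → 3,0 → 4,0, total weight = 40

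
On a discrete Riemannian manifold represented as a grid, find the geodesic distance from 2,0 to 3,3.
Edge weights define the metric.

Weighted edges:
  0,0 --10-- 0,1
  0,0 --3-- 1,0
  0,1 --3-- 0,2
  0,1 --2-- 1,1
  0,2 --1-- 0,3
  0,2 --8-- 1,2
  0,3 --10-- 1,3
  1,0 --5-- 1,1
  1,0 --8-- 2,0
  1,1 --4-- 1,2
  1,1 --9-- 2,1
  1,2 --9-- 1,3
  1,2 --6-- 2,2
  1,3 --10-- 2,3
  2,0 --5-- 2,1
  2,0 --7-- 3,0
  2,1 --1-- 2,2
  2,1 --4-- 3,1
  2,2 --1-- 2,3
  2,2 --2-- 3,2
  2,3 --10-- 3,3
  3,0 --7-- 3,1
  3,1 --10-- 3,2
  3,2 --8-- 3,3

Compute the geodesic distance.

Shortest path: 2,0 → 2,1 → 2,2 → 3,2 → 3,3, total weight = 16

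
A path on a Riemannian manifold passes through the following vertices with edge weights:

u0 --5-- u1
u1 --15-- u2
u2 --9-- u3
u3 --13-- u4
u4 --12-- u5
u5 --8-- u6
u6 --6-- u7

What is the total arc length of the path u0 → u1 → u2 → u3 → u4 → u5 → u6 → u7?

Arc length = 5 + 15 + 9 + 13 + 12 + 8 + 6 = 68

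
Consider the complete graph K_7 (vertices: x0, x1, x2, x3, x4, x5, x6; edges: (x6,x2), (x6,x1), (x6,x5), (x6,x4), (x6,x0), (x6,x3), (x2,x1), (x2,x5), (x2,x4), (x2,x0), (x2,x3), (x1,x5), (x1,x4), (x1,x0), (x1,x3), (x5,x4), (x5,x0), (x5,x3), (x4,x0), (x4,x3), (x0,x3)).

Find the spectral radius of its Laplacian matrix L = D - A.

For the complete graph K_n, L = nI − J (J = all-ones matrix). J has eigenvalues n (once, eigenvector 𝟙) and 0 (multiplicity n−1), so L has eigenvalues 0 (once) and n (multiplicity n−1). Here n = 7: eigenvalue 0 once and 7 with multiplicity 6.
Laplacian eigenvalues: [0.0, 7.0, 7.0, 7.0, 7.0, 7.0, 7.0]. Largest eigenvalue (spectral radius) = 7.0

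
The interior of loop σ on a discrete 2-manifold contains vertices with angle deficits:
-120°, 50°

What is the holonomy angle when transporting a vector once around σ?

Holonomy = total enclosed curvature = (-120°) + 50° = -70°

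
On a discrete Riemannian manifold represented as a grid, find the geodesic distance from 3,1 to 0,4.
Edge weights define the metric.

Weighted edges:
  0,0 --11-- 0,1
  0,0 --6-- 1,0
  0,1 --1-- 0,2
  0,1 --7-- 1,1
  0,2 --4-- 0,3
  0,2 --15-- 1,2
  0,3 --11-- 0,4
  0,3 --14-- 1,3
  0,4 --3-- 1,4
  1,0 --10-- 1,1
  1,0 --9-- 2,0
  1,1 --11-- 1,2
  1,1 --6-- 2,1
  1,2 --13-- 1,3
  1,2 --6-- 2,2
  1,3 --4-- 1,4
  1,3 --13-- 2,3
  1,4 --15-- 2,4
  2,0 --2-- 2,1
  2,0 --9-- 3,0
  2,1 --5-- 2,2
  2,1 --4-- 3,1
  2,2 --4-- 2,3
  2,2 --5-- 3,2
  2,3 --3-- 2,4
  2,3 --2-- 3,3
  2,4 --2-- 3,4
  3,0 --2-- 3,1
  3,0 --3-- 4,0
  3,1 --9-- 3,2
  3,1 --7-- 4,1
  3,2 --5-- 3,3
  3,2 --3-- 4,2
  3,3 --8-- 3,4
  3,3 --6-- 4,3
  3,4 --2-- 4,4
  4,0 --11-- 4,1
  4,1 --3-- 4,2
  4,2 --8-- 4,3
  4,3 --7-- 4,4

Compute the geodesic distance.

Shortest path: 3,1 → 2,1 → 1,1 → 0,1 → 0,2 → 0,3 → 0,4, total weight = 33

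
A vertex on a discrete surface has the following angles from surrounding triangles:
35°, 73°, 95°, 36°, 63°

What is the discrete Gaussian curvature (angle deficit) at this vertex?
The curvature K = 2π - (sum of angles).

Sum of angles = 302°. K = 360° - 302° = 58° = 29π/90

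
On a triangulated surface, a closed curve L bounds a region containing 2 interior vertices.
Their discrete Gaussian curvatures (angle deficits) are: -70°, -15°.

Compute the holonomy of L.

Holonomy = total enclosed curvature = (-70°) + (-15°) = -85°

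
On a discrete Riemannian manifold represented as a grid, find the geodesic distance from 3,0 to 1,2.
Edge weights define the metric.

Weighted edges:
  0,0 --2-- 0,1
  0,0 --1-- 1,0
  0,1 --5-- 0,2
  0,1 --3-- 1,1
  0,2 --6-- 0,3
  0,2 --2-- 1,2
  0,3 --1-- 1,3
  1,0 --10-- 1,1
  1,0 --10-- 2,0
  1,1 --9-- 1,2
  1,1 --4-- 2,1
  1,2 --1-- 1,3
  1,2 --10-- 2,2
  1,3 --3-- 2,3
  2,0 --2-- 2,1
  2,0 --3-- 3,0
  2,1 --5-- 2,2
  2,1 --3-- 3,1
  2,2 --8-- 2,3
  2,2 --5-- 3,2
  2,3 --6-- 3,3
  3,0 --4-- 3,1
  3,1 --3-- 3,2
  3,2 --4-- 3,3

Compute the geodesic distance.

Shortest path: 3,0 → 2,0 → 2,1 → 1,1 → 1,2, total weight = 18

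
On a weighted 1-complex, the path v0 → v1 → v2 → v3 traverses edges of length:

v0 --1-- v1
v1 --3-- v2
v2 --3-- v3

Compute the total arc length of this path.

Arc length = 1 + 3 + 3 = 7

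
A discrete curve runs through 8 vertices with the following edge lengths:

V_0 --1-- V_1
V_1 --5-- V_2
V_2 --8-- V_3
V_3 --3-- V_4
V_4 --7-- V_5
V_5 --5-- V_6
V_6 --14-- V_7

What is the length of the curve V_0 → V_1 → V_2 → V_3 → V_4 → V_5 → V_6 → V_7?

Arc length = 1 + 5 + 8 + 3 + 7 + 5 + 14 = 43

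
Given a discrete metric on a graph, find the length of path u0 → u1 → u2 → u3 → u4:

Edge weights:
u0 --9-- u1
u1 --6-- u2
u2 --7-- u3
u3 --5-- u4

Arc length = 9 + 6 + 7 + 5 = 27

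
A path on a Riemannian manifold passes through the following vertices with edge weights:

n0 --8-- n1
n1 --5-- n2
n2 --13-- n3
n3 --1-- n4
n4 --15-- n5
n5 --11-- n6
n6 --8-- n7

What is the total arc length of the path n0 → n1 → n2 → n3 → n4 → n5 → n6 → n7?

Arc length = 8 + 5 + 13 + 1 + 15 + 11 + 8 = 61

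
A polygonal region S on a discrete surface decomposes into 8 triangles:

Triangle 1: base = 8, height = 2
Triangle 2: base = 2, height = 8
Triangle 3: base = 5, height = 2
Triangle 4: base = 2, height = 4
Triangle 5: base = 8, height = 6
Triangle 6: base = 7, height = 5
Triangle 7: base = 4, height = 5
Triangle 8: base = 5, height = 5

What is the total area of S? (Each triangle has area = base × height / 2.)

(1/2)×8×2 + (1/2)×2×8 + (1/2)×5×2 + (1/2)×2×4 + (1/2)×8×6 + (1/2)×7×5 + (1/2)×4×5 + (1/2)×5×5 = 89.0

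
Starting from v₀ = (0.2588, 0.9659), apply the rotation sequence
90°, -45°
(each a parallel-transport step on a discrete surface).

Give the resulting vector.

Total rotation: 90° + (-45°) = 45°. Final vector: (-0.5000, 0.8660)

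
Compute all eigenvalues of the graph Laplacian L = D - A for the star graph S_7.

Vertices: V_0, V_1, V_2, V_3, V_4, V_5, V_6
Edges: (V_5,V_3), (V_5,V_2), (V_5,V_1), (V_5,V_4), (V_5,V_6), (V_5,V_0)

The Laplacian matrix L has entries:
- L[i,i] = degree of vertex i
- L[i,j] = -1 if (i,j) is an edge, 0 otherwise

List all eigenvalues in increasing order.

The star S_7 is the complete bipartite graph K_{1,6} (one hub of degree 6, 6 leaves of degree 1). The Laplacian spectrum of K_{p,q} is 0, p (multiplicity q−1), q (multiplicity p−1), p+q. With p = 1, q = 6: 0 once, 1 with multiplicity 5, and 7 once. (Check: trace L = sum of degrees = 12 = 5·1 + 7.)
Laplacian eigenvalues (increasing order): [0.0, 1.0, 1.0, 1.0, 1.0, 1.0, 7.0]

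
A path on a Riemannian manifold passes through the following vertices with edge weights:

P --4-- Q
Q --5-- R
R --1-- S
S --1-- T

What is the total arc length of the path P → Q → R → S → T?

Arc length = 4 + 5 + 1 + 1 = 11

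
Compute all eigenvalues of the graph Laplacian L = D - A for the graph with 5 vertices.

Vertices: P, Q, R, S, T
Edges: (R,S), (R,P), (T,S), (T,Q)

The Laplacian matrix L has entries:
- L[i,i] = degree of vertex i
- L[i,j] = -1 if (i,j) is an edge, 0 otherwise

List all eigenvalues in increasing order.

Degrees: deg(P) = 1, deg(Q) = 1, deg(R) = 2, deg(S) = 2, deg(T) = 2.
L = D − A with rows/columns ordered (P, Q, R, S, T):
  [ 1,  0, -1,  0,  0]
  [ 0,  1,  0,  0, -1]
  [-1,  0,  2, -1,  0]
  [ 0,  0, -1,  2, -1]
  [ 0, -1,  0, -1,  2]
Characteristic polynomial: det(λI − L) = λ(λ² − 3λ + 1)(λ² − 5λ + 5).
Roots: λ = 0; (λ² − 3λ + 1) = 0 ⇒ λ = (3 ± √5)/2 ≈ 0.382, 2.618; (λ² − 5λ + 5) = 0 ⇒ λ = (5 ± √5)/2 ≈ 1.382, 3.618.
(Check: the roots sum (with multiplicity) to 8, matching trace L = Σdeg = 2·4 = 8.)
Laplacian eigenvalues (increasing order): [0.0, 0.382, 1.382, 2.618, 3.618]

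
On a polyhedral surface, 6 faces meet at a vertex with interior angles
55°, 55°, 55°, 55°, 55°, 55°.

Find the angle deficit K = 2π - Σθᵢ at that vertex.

Sum of angles = 330°. K = 360° - 330° = 30° = π/6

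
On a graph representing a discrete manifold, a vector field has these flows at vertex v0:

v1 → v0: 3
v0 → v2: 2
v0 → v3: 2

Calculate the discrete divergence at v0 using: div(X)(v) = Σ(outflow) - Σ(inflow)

Divergence = sum of outgoing flows = (-3) + 2 + 2 = 1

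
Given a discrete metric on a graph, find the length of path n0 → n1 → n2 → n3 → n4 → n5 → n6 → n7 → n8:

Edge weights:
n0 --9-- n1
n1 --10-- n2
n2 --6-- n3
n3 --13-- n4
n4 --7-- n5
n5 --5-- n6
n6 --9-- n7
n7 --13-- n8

Arc length = 9 + 10 + 6 + 13 + 7 + 5 + 9 + 13 = 72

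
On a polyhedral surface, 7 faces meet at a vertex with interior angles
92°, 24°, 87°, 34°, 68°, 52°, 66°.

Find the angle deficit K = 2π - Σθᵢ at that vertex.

Sum of angles = 423°. K = 360° - 423° = -63° = -7π/20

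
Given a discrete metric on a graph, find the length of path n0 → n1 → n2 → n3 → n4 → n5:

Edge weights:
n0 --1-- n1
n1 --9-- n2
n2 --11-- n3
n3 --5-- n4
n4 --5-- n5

Arc length = 1 + 9 + 11 + 5 + 5 = 31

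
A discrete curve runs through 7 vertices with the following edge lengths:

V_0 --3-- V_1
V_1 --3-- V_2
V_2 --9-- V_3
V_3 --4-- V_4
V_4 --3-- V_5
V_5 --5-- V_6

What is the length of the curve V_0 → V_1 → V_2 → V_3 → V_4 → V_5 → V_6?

Arc length = 3 + 3 + 9 + 4 + 3 + 5 = 27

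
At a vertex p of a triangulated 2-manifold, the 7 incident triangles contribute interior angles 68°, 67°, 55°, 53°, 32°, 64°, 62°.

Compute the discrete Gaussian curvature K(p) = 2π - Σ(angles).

Sum of angles = 401°. K = 360° - 401° = -41° = -41π/180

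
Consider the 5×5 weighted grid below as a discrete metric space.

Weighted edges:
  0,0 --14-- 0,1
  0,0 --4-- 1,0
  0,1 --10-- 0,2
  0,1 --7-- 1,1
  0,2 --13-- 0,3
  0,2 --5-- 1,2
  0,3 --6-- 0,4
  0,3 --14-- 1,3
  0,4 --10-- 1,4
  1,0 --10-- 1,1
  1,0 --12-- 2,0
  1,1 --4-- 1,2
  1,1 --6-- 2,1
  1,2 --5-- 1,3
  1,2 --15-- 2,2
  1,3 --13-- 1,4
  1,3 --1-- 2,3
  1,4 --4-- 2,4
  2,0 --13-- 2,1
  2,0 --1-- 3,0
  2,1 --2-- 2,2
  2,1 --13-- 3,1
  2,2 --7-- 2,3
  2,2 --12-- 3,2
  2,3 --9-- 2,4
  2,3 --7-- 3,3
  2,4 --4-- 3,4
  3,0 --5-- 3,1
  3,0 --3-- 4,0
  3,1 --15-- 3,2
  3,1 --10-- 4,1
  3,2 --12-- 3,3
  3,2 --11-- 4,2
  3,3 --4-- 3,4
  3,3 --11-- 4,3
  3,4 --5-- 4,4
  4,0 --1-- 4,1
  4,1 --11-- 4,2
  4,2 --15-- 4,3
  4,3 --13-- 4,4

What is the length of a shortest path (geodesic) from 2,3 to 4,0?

Shortest path: 2,3 → 2,2 → 2,1 → 2,0 → 3,0 → 4,0, total weight = 26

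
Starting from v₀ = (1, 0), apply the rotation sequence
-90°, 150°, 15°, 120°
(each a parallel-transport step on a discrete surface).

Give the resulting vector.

Total rotation: (-90°) + 150° + 15° + 120° = 195° ≡ -165° (mod 360°). Final vector: (-0.9659, -0.2588)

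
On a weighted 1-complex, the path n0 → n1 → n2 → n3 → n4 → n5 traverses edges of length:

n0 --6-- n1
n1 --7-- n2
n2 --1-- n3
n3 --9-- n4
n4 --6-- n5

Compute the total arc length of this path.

Arc length = 6 + 7 + 1 + 9 + 6 = 29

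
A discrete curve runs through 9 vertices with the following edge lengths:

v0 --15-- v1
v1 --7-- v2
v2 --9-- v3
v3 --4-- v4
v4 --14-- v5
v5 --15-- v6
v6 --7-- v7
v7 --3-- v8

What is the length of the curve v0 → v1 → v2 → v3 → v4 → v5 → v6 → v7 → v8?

Arc length = 15 + 7 + 9 + 4 + 14 + 15 + 7 + 3 = 74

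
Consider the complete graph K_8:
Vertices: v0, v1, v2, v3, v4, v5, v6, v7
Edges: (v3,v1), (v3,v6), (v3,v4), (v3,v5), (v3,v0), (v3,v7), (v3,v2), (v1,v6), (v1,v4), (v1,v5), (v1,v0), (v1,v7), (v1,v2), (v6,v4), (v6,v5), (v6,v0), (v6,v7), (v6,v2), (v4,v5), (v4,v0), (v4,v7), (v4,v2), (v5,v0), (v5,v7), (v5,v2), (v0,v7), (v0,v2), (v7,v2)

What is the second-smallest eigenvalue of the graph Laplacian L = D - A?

For the complete graph K_n, L = nI − J (J = all-ones matrix). J has eigenvalues n (once, eigenvector 𝟙) and 0 (multiplicity n−1), so L has eigenvalues 0 (once) and n (multiplicity n−1). Here n = 8: eigenvalue 0 once and 8 with multiplicity 7.
Laplacian eigenvalues: [0.0, 8.0, 8.0, 8.0, 8.0, 8.0, 8.0, 8.0]. Algebraic connectivity (smallest non-zero eigenvalue) = 8.0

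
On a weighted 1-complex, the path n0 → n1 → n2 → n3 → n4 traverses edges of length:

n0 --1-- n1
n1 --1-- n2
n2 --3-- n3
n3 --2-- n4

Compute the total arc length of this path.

Arc length = 1 + 1 + 3 + 2 = 7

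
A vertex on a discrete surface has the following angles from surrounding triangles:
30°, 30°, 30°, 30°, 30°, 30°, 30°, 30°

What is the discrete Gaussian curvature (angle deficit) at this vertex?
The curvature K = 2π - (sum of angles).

Sum of angles = 240°. K = 360° - 240° = 120°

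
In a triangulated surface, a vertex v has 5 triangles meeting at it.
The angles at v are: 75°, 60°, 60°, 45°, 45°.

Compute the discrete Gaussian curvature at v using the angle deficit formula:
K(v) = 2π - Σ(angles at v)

Sum of angles = 285°. K = 360° - 285° = 75°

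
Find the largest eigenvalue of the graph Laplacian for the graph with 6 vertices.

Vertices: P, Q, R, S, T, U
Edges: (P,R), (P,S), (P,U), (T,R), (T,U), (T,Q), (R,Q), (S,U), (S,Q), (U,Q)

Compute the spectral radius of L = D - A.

Degrees: deg(P) = 3, deg(Q) = 4, deg(R) = 3, deg(S) = 3, deg(T) = 3, deg(U) = 4.
L = D − A with rows/columns ordered (P, Q, R, S, T, U):
  [ 3,  0, -1, -1,  0, -1]
  [ 0,  4, -1, -1, -1, -1]
  [-1, -1,  3,  0, -1,  0]
  [-1, -1,  0,  3,  0, -1]
  [ 0, -1, -1,  0,  3, -1]
  [-1, -1,  0, -1, -1,  4]
Characteristic polynomial: det(λI − L) = λ(λ² − 8λ + 13)(λ − 3)(λ − 4)(λ − 5).
Roots: λ = 0; (λ² − 8λ + 13) = 0 ⇒ λ = 4 ± √3 ≈ 2.2679, 5.7321; (λ − 3) = 0 ⇒ λ = 3; (λ − 4) = 0 ⇒ λ = 4; (λ − 5) = 0 ⇒ λ = 5.
(Check: the roots sum (with multiplicity) to 20, matching trace L = Σdeg = 2·10 = 20.)
Laplacian eigenvalues: [0.0, 2.2679, 3.0, 4.0, 5.0, 5.7321]. Largest eigenvalue (spectral radius) = 5.7321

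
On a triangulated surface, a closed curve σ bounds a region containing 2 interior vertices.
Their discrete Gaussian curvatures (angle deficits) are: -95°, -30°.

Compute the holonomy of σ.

Holonomy = total enclosed curvature = (-95°) + (-30°) = -125°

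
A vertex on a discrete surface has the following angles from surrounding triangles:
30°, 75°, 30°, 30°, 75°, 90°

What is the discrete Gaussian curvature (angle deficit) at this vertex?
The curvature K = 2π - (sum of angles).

Sum of angles = 330°. K = 360° - 330° = 30° = π/6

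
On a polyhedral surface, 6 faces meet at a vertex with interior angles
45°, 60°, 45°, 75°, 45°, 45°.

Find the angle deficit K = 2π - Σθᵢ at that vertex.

Sum of angles = 315°. K = 360° - 315° = 45° = π/4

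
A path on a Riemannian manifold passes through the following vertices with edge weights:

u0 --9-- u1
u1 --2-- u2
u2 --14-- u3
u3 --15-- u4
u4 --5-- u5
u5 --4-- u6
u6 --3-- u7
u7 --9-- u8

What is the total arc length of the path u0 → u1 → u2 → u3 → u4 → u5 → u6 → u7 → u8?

Arc length = 9 + 2 + 14 + 15 + 5 + 4 + 3 + 9 = 61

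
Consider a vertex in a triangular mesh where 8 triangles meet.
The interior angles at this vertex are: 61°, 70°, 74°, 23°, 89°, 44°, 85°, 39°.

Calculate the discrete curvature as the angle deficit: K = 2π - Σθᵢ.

Sum of angles = 485°. K = 360° - 485° = -125° = -25π/36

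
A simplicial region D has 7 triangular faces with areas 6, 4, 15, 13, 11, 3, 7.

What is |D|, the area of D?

6 + 4 + 15 + 13 + 11 + 3 + 7 = 59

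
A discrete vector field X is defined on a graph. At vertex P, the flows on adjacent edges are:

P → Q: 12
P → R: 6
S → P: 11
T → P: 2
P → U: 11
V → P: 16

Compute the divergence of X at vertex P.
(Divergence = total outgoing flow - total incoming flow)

Divergence = sum of outgoing flows = 12 + 6 + (-11) + (-2) + 11 + (-16) = 0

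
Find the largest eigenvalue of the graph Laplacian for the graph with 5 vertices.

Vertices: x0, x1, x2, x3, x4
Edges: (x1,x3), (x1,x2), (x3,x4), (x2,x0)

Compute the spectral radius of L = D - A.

Degrees: deg(x0) = 1, deg(x1) = 2, deg(x2) = 2, deg(x3) = 2, deg(x4) = 1.
L = D − A with rows/columns ordered (x0, x1, x2, x3, x4):
  [ 1,  0, -1,  0,  0]
  [ 0,  2, -1, -1,  0]
  [-1, -1,  2,  0,  0]
  [ 0, -1,  0,  2, -1]
  [ 0,  0,  0, -1,  1]
Characteristic polynomial: det(λI − L) = λ(λ² − 3λ + 1)(λ² − 5λ + 5).
Roots: λ = 0; (λ² − 3λ + 1) = 0 ⇒ λ = (3 ± √5)/2 ≈ 0.382, 2.618; (λ² − 5λ + 5) = 0 ⇒ λ = (5 ± √5)/2 ≈ 1.382, 3.618.
(Check: the roots sum (with multiplicity) to 8, matching trace L = Σdeg = 2·4 = 8.)
Laplacian eigenvalues: [0.0, 0.382, 1.382, 2.618, 3.618]. Largest eigenvalue (spectral radius) = 3.618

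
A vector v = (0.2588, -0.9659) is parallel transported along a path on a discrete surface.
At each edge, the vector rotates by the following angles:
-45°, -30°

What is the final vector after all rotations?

Total rotation: (-45°) + (-30°) = -75°. Final vector: (-0.8660, -0.5000)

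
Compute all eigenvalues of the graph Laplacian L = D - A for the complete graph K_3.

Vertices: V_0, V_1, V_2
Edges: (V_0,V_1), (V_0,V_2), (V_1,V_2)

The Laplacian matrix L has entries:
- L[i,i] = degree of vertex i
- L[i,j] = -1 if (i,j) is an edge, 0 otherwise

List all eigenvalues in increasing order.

For the complete graph K_n, L = nI − J (J = all-ones matrix). J has eigenvalues n (once, eigenvector 𝟙) and 0 (multiplicity n−1), so L has eigenvalues 0 (once) and n (multiplicity n−1). Here n = 3: eigenvalue 0 once and 3 with multiplicity 2.
Laplacian eigenvalues (increasing order): [0.0, 3.0, 3.0]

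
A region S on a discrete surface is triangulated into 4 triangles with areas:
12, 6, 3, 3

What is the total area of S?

12 + 6 + 3 + 3 = 24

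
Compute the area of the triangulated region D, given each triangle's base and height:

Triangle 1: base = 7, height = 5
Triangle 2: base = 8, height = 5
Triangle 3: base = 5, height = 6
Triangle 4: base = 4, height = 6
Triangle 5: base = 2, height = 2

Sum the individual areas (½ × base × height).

(1/2)×7×5 + (1/2)×8×5 + (1/2)×5×6 + (1/2)×4×6 + (1/2)×2×2 = 66.5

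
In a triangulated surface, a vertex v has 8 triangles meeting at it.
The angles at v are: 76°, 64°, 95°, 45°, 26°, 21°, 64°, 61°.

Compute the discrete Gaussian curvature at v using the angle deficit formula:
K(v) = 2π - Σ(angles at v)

Sum of angles = 452°. K = 360° - 452° = -92° = -23π/45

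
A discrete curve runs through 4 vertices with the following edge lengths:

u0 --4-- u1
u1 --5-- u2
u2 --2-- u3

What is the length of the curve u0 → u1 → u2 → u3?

Arc length = 4 + 5 + 2 = 11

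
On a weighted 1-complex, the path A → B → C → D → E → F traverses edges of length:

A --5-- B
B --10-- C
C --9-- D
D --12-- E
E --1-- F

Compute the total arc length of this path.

Arc length = 5 + 10 + 9 + 12 + 1 = 37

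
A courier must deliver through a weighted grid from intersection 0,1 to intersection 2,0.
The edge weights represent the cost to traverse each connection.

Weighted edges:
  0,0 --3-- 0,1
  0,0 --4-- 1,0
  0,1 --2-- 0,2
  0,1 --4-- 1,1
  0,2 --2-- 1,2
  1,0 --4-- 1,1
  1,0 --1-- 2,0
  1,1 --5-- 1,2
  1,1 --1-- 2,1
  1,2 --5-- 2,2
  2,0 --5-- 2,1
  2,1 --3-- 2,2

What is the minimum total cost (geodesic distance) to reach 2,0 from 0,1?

Shortest path: 0,1 → 0,0 → 1,0 → 2,0, total weight = 8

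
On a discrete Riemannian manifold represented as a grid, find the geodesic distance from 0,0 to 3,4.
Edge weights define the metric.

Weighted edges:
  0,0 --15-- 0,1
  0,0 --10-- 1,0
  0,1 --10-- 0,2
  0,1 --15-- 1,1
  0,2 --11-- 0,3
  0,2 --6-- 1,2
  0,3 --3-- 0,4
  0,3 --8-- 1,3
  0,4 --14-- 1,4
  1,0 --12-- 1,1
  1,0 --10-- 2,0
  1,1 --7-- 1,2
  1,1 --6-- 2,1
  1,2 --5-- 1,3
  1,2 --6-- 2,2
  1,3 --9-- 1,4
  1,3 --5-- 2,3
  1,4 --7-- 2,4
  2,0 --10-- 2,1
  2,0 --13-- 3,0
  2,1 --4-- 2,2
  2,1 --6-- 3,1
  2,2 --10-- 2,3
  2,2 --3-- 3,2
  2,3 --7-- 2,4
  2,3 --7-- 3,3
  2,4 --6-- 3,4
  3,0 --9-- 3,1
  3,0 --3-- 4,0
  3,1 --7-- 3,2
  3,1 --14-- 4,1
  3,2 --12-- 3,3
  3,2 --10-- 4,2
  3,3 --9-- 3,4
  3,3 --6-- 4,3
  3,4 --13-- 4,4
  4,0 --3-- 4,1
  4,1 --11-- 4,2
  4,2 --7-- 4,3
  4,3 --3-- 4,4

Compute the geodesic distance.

Shortest path: 0,0 → 1,0 → 1,1 → 1,2 → 1,3 → 2,3 → 2,4 → 3,4, total weight = 52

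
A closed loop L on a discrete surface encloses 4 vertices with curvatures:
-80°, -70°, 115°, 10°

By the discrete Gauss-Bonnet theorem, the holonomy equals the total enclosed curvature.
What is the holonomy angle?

Holonomy = total enclosed curvature = (-80°) + (-70°) + 115° + 10° = -25°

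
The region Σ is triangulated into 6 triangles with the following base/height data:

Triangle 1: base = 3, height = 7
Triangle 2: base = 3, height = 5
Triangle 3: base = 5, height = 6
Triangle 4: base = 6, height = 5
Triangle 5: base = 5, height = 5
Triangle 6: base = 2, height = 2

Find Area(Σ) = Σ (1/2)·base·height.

(1/2)×3×7 + (1/2)×3×5 + (1/2)×5×6 + (1/2)×6×5 + (1/2)×5×5 + (1/2)×2×2 = 62.5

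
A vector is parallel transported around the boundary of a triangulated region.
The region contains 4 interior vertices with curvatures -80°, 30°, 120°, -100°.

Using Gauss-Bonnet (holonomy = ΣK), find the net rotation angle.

Holonomy = total enclosed curvature = (-80°) + 30° + 120° + (-100°) = -30°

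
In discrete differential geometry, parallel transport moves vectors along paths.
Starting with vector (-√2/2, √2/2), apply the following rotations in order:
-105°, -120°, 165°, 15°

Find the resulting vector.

Total rotation: (-105°) + (-120°) + 165° + 15° = -45°. Final vector: (0, 1)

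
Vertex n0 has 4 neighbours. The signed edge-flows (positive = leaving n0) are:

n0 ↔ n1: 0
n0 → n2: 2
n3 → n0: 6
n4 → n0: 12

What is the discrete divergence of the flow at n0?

Divergence = sum of outgoing flows = 0 + 2 + (-6) + (-12) = -16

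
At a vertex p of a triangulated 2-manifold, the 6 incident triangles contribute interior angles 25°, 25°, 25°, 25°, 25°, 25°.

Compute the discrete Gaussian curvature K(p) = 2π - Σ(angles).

Sum of angles = 150°. K = 360° - 150° = 210° = 7π/6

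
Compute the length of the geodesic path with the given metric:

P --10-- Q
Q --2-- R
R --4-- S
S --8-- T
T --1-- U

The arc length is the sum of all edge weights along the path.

Arc length = 10 + 2 + 4 + 8 + 1 = 25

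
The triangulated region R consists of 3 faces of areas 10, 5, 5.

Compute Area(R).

10 + 5 + 5 = 20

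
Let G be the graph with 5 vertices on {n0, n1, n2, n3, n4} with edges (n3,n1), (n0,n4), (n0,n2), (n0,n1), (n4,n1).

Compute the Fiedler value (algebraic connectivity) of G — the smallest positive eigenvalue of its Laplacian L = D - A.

Degrees: deg(n0) = 3, deg(n1) = 3, deg(n2) = 1, deg(n3) = 1, deg(n4) = 2.
L = D − A with rows/columns ordered (n0, n1, n2, n3, n4):
  [ 3, -1, -1,  0, -1]
  [-1,  3,  0, -1, -1]
  [-1,  0,  1,  0,  0]
  [ 0, -1,  0,  1,  0]
  [-1, -1,  0,  0,  2]
Characteristic polynomial: det(λI − L) = λ(λ² − 5λ + 3)(λ² − 5λ + 5).
Roots: λ = 0; (λ² − 5λ + 3) = 0 ⇒ λ = (5 ± √13)/2 ≈ 0.6972, 4.3028; (λ² − 5λ + 5) = 0 ⇒ λ = (5 ± √5)/2 ≈ 1.382, 3.618.
(Check: the roots sum (with multiplicity) to 10, matching trace L = Σdeg = 2·5 = 10.)
Laplacian eigenvalues: [0.0, 0.6972, 1.382, 3.618, 4.3028]. Algebraic connectivity (smallest non-zero eigenvalue) = 0.6972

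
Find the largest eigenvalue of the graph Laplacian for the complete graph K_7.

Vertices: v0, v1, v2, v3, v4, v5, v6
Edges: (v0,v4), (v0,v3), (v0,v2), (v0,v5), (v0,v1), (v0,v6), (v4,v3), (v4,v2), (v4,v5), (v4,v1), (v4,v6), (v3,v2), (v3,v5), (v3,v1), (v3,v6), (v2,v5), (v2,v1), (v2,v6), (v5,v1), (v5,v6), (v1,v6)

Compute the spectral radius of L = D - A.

For the complete graph K_n, L = nI − J (J = all-ones matrix). J has eigenvalues n (once, eigenvector 𝟙) and 0 (multiplicity n−1), so L has eigenvalues 0 (once) and n (multiplicity n−1). Here n = 7: eigenvalue 0 once and 7 with multiplicity 6.
Laplacian eigenvalues: [0.0, 7.0, 7.0, 7.0, 7.0, 7.0, 7.0]. Largest eigenvalue (spectral radius) = 7.0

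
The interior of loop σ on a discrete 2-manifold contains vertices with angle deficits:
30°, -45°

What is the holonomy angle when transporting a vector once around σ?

Holonomy = total enclosed curvature = 30° + (-45°) = -15°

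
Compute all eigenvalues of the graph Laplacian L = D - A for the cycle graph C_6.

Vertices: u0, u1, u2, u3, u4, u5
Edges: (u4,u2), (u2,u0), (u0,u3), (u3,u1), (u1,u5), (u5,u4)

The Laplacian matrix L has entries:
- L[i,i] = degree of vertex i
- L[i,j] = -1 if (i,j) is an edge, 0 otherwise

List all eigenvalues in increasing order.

The cycle graph C_n has Laplacian eigenvalues λ_k = 2 − 2cos(2πk/n), k = 0, 1, …, n−1. Here n = 6:
k=0: 2 − 2cos(0) = 0.0; k=1: 2 − 2cos(π/3) = 1.0; k=2: 2 − 2cos(2π/3) = 3.0; k=3: 2 − 2cos(π) = 4.0; k=4: 2 − 2cos(4π/3) = 3.0; k=5: 2 − 2cos(5π/3) = 1.0.
Laplacian eigenvalues (increasing order): [0.0, 1.0, 1.0, 3.0, 3.0, 4.0]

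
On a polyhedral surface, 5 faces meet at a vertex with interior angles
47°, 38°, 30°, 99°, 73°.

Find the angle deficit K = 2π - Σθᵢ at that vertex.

Sum of angles = 287°. K = 360° - 287° = 73° = 73π/180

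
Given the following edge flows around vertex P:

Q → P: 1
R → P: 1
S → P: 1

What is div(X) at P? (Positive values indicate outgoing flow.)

Divergence = sum of outgoing flows = (-1) + (-1) + (-1) = -3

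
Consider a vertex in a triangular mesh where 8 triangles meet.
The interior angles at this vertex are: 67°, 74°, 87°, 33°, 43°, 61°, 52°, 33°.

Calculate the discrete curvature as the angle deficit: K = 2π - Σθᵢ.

Sum of angles = 450°. K = 360° - 450° = -90° = -π/2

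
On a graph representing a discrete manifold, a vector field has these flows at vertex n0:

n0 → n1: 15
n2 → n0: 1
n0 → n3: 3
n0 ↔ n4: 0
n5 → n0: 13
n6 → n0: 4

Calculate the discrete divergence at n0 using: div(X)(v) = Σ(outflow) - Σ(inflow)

Divergence = sum of outgoing flows = 15 + (-1) + 3 + 0 + (-13) + (-4) = 0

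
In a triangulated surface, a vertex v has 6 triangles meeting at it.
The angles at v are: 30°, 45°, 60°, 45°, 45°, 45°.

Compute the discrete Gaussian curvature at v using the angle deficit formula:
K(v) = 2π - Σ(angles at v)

Sum of angles = 270°. K = 360° - 270° = 90°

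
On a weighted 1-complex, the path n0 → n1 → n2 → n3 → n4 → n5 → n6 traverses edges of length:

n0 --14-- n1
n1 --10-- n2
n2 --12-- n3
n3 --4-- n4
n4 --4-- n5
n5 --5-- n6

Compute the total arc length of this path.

Arc length = 14 + 10 + 12 + 4 + 4 + 5 = 49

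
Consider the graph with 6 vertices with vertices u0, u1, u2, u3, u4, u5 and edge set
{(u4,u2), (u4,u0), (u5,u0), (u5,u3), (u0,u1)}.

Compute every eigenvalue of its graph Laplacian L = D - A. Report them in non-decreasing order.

Degrees: deg(u0) = 3, deg(u1) = 1, deg(u2) = 1, deg(u3) = 1, deg(u4) = 2, deg(u5) = 2.
L = D − A with rows/columns ordered (u0, u1, u2, u3, u4, u5):
  [ 3, -1,  0,  0, -1, -1]
  [-1,  1,  0,  0,  0,  0]
  [ 0,  0,  1,  0, -1,  0]
  [ 0,  0,  0,  1,  0, -1]
  [-1,  0, -1,  0,  2,  0]
  [-1,  0,  0, -1,  0,  2]
Characteristic polynomial: det(λI − L) = λ(λ² − 3λ + 1)(λ² − 5λ + 3)(λ − 2).
Roots: λ = 0; (λ² − 3λ + 1) = 0 ⇒ λ = (3 ± √5)/2 ≈ 0.382, 2.618; (λ² − 5λ + 3) = 0 ⇒ λ = (5 ± √13)/2 ≈ 0.6972, 4.3028; (λ − 2) = 0 ⇒ λ = 2.
(Check: the roots sum (with multiplicity) to 10, matching trace L = Σdeg = 2·5 = 10.)
Laplacian eigenvalues (increasing order): [0.0, 0.382, 0.6972, 2.0, 2.618, 4.3028]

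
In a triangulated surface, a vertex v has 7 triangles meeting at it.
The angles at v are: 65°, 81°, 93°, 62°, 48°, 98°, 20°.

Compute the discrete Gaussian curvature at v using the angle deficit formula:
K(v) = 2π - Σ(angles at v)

Sum of angles = 467°. K = 360° - 467° = -107° = -107π/180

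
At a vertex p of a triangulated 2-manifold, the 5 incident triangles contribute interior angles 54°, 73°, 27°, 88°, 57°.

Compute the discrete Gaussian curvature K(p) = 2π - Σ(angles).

Sum of angles = 299°. K = 360° - 299° = 61° = 61π/180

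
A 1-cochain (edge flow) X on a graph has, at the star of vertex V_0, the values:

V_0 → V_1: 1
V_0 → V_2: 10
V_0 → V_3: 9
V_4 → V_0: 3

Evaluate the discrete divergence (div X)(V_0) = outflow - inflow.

Divergence = sum of outgoing flows = 1 + 10 + 9 + (-3) = 17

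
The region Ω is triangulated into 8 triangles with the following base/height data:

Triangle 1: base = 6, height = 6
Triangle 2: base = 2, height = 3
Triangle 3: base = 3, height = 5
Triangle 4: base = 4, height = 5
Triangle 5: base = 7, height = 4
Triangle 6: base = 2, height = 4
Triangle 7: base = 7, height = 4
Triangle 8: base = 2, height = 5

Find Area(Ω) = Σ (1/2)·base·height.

(1/2)×6×6 + (1/2)×2×3 + (1/2)×3×5 + (1/2)×4×5 + (1/2)×7×4 + (1/2)×2×4 + (1/2)×7×4 + (1/2)×2×5 = 75.5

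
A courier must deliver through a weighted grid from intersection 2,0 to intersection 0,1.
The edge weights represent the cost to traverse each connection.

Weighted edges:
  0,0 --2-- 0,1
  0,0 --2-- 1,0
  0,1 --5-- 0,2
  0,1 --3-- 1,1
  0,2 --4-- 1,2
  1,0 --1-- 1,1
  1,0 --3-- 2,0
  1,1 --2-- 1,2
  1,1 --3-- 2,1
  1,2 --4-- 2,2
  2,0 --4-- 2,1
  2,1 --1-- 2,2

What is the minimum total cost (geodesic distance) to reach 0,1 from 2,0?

Shortest path: 2,0 → 1,0 → 1,1 → 0,1, total weight = 7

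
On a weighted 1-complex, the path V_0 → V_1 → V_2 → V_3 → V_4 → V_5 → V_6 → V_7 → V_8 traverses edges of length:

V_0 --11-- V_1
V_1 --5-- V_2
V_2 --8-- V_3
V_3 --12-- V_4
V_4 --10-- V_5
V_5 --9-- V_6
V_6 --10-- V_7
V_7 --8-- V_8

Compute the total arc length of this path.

Arc length = 11 + 5 + 8 + 12 + 10 + 9 + 10 + 8 = 73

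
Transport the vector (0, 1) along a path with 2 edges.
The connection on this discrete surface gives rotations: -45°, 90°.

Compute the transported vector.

Total rotation: (-45°) + 90° = 45°. Final vector: (-0.7071, 0.7071)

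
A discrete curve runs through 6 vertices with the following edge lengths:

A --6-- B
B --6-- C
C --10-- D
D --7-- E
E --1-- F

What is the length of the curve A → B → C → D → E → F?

Arc length = 6 + 6 + 10 + 7 + 1 = 30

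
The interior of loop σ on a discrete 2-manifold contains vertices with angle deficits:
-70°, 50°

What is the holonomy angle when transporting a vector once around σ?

Holonomy = total enclosed curvature = (-70°) + 50° = -20°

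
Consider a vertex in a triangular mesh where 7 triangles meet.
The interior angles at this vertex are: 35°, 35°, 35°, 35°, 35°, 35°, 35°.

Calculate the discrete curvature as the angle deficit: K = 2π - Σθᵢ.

Sum of angles = 245°. K = 360° - 245° = 115°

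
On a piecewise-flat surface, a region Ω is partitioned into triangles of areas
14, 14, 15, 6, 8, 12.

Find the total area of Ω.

14 + 14 + 15 + 6 + 8 + 12 = 69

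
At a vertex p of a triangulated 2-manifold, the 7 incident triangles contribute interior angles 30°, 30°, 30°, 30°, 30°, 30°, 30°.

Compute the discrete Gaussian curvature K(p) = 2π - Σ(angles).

Sum of angles = 210°. K = 360° - 210° = 150°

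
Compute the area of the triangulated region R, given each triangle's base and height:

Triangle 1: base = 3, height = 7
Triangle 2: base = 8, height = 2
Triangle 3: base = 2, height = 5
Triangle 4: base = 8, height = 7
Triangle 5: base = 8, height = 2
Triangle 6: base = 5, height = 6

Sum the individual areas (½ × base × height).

(1/2)×3×7 + (1/2)×8×2 + (1/2)×2×5 + (1/2)×8×7 + (1/2)×8×2 + (1/2)×5×6 = 74.5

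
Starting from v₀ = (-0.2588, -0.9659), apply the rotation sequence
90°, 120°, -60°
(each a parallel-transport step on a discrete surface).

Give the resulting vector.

Total rotation: 90° + 120° + (-60°) = 150°. Final vector: (0.7071, 0.7071)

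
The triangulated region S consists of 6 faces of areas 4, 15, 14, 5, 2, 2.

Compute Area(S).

4 + 15 + 14 + 5 + 2 + 2 = 42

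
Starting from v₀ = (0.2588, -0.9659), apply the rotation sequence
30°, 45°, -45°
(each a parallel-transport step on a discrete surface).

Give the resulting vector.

Total rotation: 30° + 45° + (-45°) = 30°. Final vector: (0.7071, -0.7071)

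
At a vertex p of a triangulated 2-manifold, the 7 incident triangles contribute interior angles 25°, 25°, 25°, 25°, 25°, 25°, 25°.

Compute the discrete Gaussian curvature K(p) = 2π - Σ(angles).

Sum of angles = 175°. K = 360° - 175° = 185°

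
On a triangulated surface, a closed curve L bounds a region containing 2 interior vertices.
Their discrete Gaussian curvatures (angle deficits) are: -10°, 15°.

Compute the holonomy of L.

Holonomy = total enclosed curvature = (-10°) + 15° = 5°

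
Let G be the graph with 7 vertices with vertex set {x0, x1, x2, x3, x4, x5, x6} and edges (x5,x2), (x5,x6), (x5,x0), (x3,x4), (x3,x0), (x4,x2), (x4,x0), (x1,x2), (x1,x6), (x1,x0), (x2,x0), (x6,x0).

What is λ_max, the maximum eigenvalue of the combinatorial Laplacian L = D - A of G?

Degrees: deg(x0) = 6, deg(x1) = 3, deg(x2) = 4, deg(x3) = 2, deg(x4) = 3, deg(x5) = 3, deg(x6) = 3.
L = D − A with rows/columns ordered (x0, x1, x2, x3, x4, x5, x6):
  [ 6, -1, -1, -1, -1, -1, -1]
  [-1,  3, -1,  0,  0,  0, -1]
  [-1, -1,  4,  0, -1, -1,  0]
  [-1,  0,  0,  2, -1,  0,  0]
  [-1,  0, -1, -1,  3,  0,  0]
  [-1,  0, -1,  0,  0,  3, -1]
  [-1, -1,  0,  0,  0, -1,  3]
Characteristic polynomial: det(λI − L) = λ(λ² − 7λ + 8)(λ − 3)²(λ − 4)(λ − 7).
Roots: λ = 0; (λ² − 7λ + 8) = 0 ⇒ λ = (7 ± √17)/2 ≈ 1.4384, 5.5616; (λ − 3) = 0 ⇒ λ = 3 (multiplicity 2); (λ − 4) = 0 ⇒ λ = 4; (λ − 7) = 0 ⇒ λ = 7.
(Check: the roots sum (with multiplicity) to 24, matching trace L = Σdeg = 2·12 = 24.)
Laplacian eigenvalues: [0.0, 1.4384, 3.0, 3.0, 4.0, 5.5616, 7.0]. Largest eigenvalue (spectral radius) = 7.0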